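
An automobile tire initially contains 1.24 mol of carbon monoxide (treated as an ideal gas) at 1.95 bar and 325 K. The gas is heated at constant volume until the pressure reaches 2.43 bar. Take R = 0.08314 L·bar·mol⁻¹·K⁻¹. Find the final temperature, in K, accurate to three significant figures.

From PV = nRT: V₁ = nRT₁/P₁ = 17.18 L.
V constant ⇒ P ∝ T: V₂ = V₁; T₂ = T₁·(P₂/P₁) = 405.0 K.

T₂ ≈ 405 K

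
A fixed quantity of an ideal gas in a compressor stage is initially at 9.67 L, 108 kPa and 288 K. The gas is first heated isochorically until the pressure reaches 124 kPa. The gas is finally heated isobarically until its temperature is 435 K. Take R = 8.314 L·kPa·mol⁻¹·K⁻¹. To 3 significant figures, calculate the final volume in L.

V₃ ≈ 12.7 L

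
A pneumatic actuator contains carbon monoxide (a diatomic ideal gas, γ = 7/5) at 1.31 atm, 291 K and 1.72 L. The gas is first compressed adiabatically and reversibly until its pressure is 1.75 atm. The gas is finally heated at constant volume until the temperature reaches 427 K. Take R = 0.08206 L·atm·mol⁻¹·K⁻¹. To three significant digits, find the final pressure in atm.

P₃ ≈ 2.36 atm

Reversible adiabatic, γ = 7/5: T₂ = T₁·(P₂/P₁)^((γ−1)/γ) = 316.1 K; V₂ = V₁·(P₁/P₂)^(1/γ) = 1.399 L.
V constant ⇒ P ∝ T: V₃ = V₂; P₃ = P₂·(T₃/T₂) = 2.364 atm.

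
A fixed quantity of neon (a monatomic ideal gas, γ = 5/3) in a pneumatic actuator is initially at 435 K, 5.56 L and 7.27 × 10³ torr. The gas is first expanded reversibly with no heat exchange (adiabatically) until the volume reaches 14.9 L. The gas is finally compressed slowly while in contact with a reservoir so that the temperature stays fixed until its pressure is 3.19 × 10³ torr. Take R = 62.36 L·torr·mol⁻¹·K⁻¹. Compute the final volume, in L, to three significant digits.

Adiabatic (γ = 5/3), T V^(γ−1) and P V^γ constant: T₂ = T₁·(V₁/V₂)^(γ−1) = 225.5 K; P₂ = P₁·(V₁/V₂)^γ = 1406 torr.
Isothermal, so P V is constant: T₃ = T₂; V₃ = V₂·(P₂/P₃) = 6.568 L.

V₃ ≈ 6.57 L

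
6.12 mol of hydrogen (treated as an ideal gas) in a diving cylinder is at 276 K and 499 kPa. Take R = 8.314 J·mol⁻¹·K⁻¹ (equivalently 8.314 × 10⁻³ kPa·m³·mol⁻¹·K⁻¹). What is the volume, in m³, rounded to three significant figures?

V ≈ 0.0281 m³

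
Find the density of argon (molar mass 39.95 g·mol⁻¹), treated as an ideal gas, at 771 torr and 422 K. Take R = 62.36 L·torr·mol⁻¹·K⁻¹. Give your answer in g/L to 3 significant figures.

ρ = PM/(RT) = (771 × 39.95) / (62.36 × 422.0)

ρ ≈ 1.17 g/L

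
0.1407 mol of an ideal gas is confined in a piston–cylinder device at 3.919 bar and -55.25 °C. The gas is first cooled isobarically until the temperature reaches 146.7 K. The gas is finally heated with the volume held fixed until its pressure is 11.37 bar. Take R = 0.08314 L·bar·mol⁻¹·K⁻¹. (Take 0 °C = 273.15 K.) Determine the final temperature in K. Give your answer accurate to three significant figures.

Convert: T₁ = 217.9 K.
From PV = nRT: V₁ = nRT₁/P₁ = 0.6504 L.
P constant ⇒ V ∝ T: P₂ = P₁; V₂ = V₁·(T₂/T₁) = 0.4379 L.
V constant ⇒ P ∝ T: V₃ = V₂; T₃ = T₂·(P₃/P₂) = 425.6 K.

T₃ ≈ 426 K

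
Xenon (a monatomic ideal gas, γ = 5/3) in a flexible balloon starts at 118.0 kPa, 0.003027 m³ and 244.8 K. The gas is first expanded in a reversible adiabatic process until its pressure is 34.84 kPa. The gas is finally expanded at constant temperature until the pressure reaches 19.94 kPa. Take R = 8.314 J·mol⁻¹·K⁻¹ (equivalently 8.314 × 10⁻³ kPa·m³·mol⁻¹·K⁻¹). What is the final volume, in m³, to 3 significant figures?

Reversible adiabatic, γ = 5/3: T₂ = T₁·(P₂/P₁)^((γ−1)/γ) = 150.3 K; V₂ = V₁·(P₁/P₂)^(1/γ) = 0.006294 m³.
T constant ⇒ Boyle's law P V = const: T₃ = T₂; V₃ = V₂·(P₂/P₃) = 0.01100 m³.

V₃ ≈ 0.0110 m³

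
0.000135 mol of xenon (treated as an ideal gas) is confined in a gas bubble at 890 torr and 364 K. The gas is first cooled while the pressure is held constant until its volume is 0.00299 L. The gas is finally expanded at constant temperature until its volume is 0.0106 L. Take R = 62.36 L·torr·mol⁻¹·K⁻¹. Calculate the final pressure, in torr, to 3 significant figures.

From PV = nRT: V₁ = nRT₁/P₁ = 0.003443 L.
Isobaric, so V/T is constant: P₂ = P₁; T₂ = T₁·(V₂/V₁) = 316.1 K.
Isothermal, so P V is constant: T₃ = T₂; P₃ = P₂·(V₂/V₃) = 251.0 torr.

P₃ ≈ 251 torr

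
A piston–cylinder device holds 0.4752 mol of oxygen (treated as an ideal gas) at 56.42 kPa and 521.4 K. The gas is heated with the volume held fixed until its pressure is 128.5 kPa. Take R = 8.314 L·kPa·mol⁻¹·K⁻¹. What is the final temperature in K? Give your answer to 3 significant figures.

T₂ ≈ 1.19e+03 K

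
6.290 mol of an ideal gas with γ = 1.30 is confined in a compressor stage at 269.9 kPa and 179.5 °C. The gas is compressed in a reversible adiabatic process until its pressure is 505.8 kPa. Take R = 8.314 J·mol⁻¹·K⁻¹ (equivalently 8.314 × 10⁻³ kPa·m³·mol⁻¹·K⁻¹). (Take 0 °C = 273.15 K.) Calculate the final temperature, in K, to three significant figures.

T₂ ≈ 523 K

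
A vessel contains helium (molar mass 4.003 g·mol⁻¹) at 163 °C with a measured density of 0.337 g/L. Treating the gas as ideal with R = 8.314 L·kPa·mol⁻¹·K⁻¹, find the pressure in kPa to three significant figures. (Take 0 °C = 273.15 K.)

P ≈ 305 kPa

ρ = PM/(RT) ⇒ P = ρRT/M = (0.337 × 8.314 × 436.1) / 4.003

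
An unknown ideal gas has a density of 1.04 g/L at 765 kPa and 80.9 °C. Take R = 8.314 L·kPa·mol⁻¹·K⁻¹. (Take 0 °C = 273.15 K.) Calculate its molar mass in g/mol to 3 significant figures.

ρ = PM/(RT) ⇒ M = ρRT/P = (1.04 × 8.314 × 354.0) / 765

M ≈ 4.00 g/mol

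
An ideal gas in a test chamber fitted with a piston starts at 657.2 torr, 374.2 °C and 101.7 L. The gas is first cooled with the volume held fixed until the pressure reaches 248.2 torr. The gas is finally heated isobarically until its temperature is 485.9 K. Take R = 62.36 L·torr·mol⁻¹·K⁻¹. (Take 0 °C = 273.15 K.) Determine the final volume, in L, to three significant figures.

Convert: T₁ = 647.3 K.
Isochoric, so P/T is constant: V₂ = V₁; T₂ = T₁·(P₂/P₁) = 244.5 K.
Isobaric, so V/T is constant: P₃ = P₂; V₃ = V₂·(T₃/T₂) = 202.1 L.

V₃ ≈ 202 L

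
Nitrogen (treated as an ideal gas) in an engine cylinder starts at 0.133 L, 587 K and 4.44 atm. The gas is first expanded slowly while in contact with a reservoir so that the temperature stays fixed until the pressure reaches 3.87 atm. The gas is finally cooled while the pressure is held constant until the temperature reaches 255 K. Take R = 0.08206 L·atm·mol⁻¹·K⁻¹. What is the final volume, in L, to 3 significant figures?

Isothermal, so P V is constant: T₂ = T₁; V₂ = V₁·(P₁/P₂) = 0.1526 L.
P constant ⇒ V ∝ T: P₃ = P₂; V₃ = V₂·(T₃/T₂) = 0.06629 L.

V₃ ≈ 0.0663 L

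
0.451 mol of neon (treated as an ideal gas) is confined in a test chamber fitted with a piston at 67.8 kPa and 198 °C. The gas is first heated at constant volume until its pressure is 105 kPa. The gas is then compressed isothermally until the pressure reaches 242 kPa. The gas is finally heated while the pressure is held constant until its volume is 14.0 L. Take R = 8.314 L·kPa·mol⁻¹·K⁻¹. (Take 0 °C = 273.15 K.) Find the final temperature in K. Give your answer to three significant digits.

T₄ ≈ 904 K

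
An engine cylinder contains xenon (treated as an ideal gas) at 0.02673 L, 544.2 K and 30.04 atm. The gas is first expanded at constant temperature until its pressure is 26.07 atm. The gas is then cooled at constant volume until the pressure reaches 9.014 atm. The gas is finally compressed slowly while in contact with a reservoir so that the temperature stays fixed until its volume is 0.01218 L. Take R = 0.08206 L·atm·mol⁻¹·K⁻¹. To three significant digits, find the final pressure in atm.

Isothermal, so P V is constant: T₂ = T₁; V₂ = V₁·(P₁/P₂) = 0.03080 L.
Isochoric, so P/T is constant: V₃ = V₂; T₃ = T₂·(P₃/P₂) = 188.2 K.
T constant ⇒ Boyle's law P V = const: T₄ = T₃; P₄ = P₃·(V₃/V₄) = 22.79 atm.

P₄ ≈ 22.8 atm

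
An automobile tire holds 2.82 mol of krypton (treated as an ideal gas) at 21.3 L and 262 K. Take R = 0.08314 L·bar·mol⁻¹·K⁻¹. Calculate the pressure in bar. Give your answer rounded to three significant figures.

P ≈ 2.88 bar

PV = nRT ⇒ P = nRT/V = (2.82 × 0.08314 × 262) / 21.3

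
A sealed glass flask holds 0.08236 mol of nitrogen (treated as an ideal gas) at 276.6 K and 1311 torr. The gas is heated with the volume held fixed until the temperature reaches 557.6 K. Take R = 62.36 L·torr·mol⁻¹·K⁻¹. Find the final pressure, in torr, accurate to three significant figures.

P₂ ≈ 2.64e+03 torr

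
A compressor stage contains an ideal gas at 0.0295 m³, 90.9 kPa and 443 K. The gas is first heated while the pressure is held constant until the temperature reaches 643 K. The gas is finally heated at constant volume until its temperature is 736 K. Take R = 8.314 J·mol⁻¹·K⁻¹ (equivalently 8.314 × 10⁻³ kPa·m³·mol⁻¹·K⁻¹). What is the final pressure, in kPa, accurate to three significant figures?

P₃ ≈ 104 kPa

Isobaric, so V/T is constant: P₂ = P₁; V₂ = V₁·(T₂/T₁) = 0.04282 m³.
V constant ⇒ P ∝ T: V₃ = V₂; P₃ = P₂·(T₃/T₂) = 104.0 kPa.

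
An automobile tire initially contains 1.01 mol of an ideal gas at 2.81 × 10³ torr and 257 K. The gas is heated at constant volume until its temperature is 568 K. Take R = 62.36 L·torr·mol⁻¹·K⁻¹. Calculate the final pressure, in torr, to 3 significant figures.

P₂ ≈ 6.21e+03 torr

From PV = nRT: V₁ = nRT₁/P₁ = 5.760 L.
V constant ⇒ P ∝ T: V₂ = V₁; P₂ = P₁·(T₂/T₁) = 6210 torr.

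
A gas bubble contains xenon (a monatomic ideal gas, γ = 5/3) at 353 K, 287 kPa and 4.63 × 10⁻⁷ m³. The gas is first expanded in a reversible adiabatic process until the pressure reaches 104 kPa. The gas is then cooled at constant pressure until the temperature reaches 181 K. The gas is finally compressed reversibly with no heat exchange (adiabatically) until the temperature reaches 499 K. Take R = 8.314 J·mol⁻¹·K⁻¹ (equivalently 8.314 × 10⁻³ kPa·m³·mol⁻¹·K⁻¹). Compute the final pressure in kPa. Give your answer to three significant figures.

Reversible adiabatic, γ = 5/3: T₂ = T₁·(P₂/P₁)^((γ−1)/γ) = 235.2 K; V₂ = V₁·(P₁/P₂)^(1/γ) = 8.513e-07 m³.
P constant ⇒ V ∝ T: P₃ = P₂; V₃ = V₂·(T₃/T₂) = 6.551e-07 m³.
Reversible adiabatic, γ = 5/3: P₄ = P₃·(T₄/T₃)^(γ/(γ−1)) = 1312 kPa; V₄ = V₃·(T₃/T₄)^(1/(γ−1)) = 1.431e-07 m³.

P₄ ≈ 1.31e+03 kPa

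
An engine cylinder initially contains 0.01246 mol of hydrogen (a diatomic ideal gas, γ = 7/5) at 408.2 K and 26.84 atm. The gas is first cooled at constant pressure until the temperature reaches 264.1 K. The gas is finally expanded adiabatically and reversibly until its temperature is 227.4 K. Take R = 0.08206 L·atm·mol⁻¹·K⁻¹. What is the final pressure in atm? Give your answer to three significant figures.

P₃ ≈ 15.9 atm

From PV = nRT: V₁ = nRT₁/P₁ = 0.01555 L.
Isobaric, so V/T is constant: P₂ = P₁; V₂ = V₁·(T₂/T₁) = 0.01006 L.
Adiabatic (γ = 7/5), T V^(γ−1) and P V^γ constant: P₃ = P₂·(T₃/T₂)^(γ/(γ−1)) = 15.90 atm; V₃ = V₂·(T₂/T₃)^(1/(γ−1)) = 0.01462 L.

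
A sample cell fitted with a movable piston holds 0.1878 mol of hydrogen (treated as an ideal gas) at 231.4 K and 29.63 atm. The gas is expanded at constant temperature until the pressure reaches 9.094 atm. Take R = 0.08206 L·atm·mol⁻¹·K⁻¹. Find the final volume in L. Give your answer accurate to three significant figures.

From PV = nRT: V₁ = nRT₁/P₁ = 0.1204 L.
Isothermal, so P V is constant: T₂ = T₁; V₂ = V₁·(P₁/P₂) = 0.3921 L.

V₂ ≈ 0.392 L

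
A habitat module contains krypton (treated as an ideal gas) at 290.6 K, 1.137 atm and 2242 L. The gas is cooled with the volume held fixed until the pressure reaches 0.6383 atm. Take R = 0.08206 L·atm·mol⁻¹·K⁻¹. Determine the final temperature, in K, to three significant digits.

T₂ ≈ 163 K

Isochoric, so P/T is constant: V₂ = V₁; T₂ = T₁·(P₂/P₁) = 163.1 K.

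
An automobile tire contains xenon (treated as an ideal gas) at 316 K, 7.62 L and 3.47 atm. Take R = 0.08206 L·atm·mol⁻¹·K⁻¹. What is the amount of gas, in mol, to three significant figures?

n ≈ 1.02 mol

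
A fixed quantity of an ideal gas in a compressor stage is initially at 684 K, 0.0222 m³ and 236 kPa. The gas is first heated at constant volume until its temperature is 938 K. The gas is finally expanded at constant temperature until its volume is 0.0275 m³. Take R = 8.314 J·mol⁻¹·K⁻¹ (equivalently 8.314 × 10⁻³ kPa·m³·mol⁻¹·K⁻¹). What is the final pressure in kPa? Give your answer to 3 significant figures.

Isochoric, so P/T is constant: V₂ = V₁; P₂ = P₁·(T₂/T₁) = 323.6 kPa.
T constant ⇒ Boyle's law P V = const: T₃ = T₂; P₃ = P₂·(V₂/V₃) = 261.3 kPa.

P₃ ≈ 261 kPa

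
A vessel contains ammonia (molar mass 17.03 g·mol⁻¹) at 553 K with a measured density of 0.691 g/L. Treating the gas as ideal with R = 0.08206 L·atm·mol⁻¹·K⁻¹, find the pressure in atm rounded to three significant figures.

ρ = PM/(RT) ⇒ P = ρRT/M = (0.691 × 0.08206 × 553.0) / 17.03

P ≈ 1.84 atm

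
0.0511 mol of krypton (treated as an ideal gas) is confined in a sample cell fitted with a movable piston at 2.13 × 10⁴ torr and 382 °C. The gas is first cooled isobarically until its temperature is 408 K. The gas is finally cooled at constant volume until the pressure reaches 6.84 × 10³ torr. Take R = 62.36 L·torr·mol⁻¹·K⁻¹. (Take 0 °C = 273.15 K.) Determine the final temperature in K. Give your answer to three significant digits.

T₃ ≈ 131 K

Convert: T₁ = 655.1 K.
From PV = nRT: V₁ = nRT₁/P₁ = 0.09801 L.
P constant ⇒ V ∝ T: P₂ = P₁; V₂ = V₁·(T₂/T₁) = 0.06104 L.
V constant ⇒ P ∝ T: V₃ = V₂; T₃ = T₂·(P₃/P₂) = 131.0 K.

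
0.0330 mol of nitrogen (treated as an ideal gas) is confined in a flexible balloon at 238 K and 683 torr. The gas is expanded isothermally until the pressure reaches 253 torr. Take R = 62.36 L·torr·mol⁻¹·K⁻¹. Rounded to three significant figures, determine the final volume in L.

V₂ ≈ 1.94 L

From PV = nRT: V₁ = nRT₁/P₁ = 0.7171 L.
T constant ⇒ Boyle's law P V = const: T₂ = T₁; V₂ = V₁·(P₁/P₂) = 1.936 L.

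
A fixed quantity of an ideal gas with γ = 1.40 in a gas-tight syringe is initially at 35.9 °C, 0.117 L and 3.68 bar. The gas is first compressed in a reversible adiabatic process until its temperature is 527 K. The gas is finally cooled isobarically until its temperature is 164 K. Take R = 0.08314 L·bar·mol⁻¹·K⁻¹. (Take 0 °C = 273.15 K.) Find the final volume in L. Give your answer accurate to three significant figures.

V₃ ≈ 0.00959 L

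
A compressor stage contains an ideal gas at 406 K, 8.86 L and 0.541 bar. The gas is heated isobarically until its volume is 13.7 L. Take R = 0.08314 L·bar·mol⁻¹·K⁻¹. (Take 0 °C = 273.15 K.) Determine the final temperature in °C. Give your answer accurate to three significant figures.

T₂ ≈ 355 °C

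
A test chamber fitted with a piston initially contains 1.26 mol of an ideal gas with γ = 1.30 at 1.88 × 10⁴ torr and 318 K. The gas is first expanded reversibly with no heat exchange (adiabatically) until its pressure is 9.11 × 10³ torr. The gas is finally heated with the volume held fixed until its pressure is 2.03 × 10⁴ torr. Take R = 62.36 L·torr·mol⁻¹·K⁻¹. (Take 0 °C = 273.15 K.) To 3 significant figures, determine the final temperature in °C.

From PV = nRT: V₁ = nRT₁/P₁ = 1.329 L.
Adiabatic (γ = 1.30), T V^(γ−1) and P V^γ constant: T₂ = T₁·(P₂/P₁)^((γ−1)/γ) = 269.0 K; V₂ = V₁·(P₁/P₂)^(1/γ) = 2.320 L.
V constant ⇒ P ∝ T: V₃ = V₂; T₃ = T₂·(P₃/P₂) = 599.5 K.

T₃ ≈ 326 °C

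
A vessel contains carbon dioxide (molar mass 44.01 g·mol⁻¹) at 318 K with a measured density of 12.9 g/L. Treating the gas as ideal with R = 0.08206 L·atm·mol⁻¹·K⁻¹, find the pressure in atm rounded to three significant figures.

P ≈ 7.65 atm

ρ = PM/(RT) ⇒ P = ρRT/M = (12.9 × 0.08206 × 318.0) / 44.01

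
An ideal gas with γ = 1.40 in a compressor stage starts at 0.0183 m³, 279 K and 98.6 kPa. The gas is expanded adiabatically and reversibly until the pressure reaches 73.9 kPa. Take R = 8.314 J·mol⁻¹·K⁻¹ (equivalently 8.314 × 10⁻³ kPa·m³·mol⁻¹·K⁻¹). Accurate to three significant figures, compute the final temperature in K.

Adiabatic (γ = 1.40), T V^(γ−1) and P V^γ constant: T₂ = T₁·(P₂/P₁)^((γ−1)/γ) = 256.9 K; V₂ = V₁·(P₁/P₂)^(1/γ) = 0.02249 m³.

T₂ ≈ 257 K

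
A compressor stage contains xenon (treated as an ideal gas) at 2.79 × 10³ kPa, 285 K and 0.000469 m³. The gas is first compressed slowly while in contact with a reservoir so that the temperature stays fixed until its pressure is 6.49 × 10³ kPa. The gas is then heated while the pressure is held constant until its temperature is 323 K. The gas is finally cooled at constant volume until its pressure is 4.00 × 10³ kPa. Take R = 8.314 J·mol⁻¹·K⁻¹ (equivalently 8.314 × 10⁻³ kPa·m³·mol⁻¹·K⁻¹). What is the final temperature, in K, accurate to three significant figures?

T₄ ≈ 199 K

T constant ⇒ Boyle's law P V = const: T₂ = T₁; V₂ = V₁·(P₁/P₂) = 0.0002016 m³.
P constant ⇒ V ∝ T: P₃ = P₂; V₃ = V₂·(T₃/T₂) = 0.0002285 m³.
V constant ⇒ P ∝ T: V₄ = V₃; T₄ = T₃·(P₄/P₃) = 199.1 K.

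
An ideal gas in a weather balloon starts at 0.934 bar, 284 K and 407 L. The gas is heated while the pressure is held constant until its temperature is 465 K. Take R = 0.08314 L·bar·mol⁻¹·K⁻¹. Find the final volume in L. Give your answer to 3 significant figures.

V₂ ≈ 666 L

P constant ⇒ V ∝ T: P₂ = P₁; V₂ = V₁·(T₂/T₁) = 666.4 L.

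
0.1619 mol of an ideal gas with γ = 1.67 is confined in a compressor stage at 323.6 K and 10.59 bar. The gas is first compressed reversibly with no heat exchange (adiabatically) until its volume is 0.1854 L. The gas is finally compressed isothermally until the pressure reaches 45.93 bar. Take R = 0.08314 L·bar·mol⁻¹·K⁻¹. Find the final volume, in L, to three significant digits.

From PV = nRT: V₁ = nRT₁/P₁ = 0.4113 L.
Adiabatic (γ = 1.67), T V^(γ−1) and P V^γ constant: T₂ = T₁·(V₁/V₂)^(γ−1) = 551.9 K; P₂ = P₁·(V₁/V₂)^γ = 40.07 bar.
T constant ⇒ Boyle's law P V = const: T₃ = T₂; V₃ = V₂·(P₂/P₃) = 0.1617 L.

V₃ ≈ 0.162 L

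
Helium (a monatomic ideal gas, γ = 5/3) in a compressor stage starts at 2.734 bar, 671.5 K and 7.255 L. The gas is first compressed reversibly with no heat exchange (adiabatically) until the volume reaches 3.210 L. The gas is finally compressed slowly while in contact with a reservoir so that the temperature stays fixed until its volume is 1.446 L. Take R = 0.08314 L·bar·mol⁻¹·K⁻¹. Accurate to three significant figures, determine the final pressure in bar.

Reversible adiabatic, γ = 5/3: T₂ = T₁·(V₁/V₂)^(γ−1) = 1156 K; P₂ = P₁·(V₁/V₂)^γ = 10.64 bar.
Isothermal, so P V is constant: T₃ = T₂; P₃ = P₂·(V₂/V₃) = 23.62 bar.

P₃ ≈ 23.6 bar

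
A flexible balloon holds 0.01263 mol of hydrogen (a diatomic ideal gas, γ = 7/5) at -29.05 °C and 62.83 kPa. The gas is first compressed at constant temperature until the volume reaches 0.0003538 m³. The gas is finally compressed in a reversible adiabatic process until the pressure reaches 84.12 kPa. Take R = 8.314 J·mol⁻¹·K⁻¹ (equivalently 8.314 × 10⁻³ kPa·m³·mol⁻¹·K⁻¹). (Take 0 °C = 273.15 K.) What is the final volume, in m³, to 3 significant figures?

V₃ ≈ 0.000318 m³

Convert: T₁ = 244.1 K.
From PV = nRT: V₁ = nRT₁/P₁ = 0.0004080 m³.
T constant ⇒ Boyle's law P V = const: T₂ = T₁; P₂ = P₁·(V₁/V₂) = 72.45 kPa.
Adiabatic (γ = 7/5), T V^(γ−1) and P V^γ constant: T₃ = T₂·(P₃/P₂)^((γ−1)/γ) = 254.7 K; V₃ = V₂·(P₂/P₃)^(1/γ) = 0.0003180 m³.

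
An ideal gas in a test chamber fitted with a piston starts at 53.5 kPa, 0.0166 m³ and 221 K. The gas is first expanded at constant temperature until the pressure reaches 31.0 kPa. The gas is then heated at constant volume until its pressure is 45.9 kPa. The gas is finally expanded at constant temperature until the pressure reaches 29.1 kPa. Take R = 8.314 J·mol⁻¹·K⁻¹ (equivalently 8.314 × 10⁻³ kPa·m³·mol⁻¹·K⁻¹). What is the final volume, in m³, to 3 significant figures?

Isothermal, so P V is constant: T₂ = T₁; V₂ = V₁·(P₁/P₂) = 0.02865 m³.
Isochoric, so P/T is constant: V₃ = V₂; T₃ = T₂·(P₃/P₂) = 327.2 K.
Isothermal, so P V is constant: T₄ = T₃; V₄ = V₃·(P₃/P₄) = 0.04519 m³.

V₄ ≈ 0.0452 m³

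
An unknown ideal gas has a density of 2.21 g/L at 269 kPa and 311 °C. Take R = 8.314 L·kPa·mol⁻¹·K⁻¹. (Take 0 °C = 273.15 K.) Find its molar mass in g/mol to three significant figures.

M ≈ 39.9 g/mol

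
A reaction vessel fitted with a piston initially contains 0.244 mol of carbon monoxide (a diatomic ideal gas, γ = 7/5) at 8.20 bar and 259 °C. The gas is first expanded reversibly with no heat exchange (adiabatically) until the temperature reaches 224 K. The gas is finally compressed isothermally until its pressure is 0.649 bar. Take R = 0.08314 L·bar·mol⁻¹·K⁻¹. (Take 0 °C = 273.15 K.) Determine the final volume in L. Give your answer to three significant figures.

V₃ ≈ 7.00 L

Convert: T₁ = 532.1 K.
From PV = nRT: V₁ = nRT₁/P₁ = 1.316 L.
Reversible adiabatic, γ = 7/5: P₂ = P₁·(T₂/T₁)^(γ/(γ−1)) = 0.3968 bar; V₂ = V₁·(T₁/T₂)^(1/(γ−1)) = 11.45 L.
T constant ⇒ Boyle's law P V = const: T₃ = T₂; V₃ = V₂·(P₂/P₃) = 7.002 L.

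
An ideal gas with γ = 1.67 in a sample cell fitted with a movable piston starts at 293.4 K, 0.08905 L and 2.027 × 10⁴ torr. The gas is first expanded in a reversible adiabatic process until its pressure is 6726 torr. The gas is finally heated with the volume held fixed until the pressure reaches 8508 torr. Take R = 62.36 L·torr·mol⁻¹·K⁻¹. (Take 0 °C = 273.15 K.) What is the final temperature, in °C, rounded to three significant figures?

Adiabatic (γ = 1.67), T V^(γ−1) and P V^γ constant: T₂ = T₁·(P₂/P₁)^((γ−1)/γ) = 188.5 K; V₂ = V₁·(P₁/P₂)^(1/γ) = 0.1724 L.
Isochoric, so P/T is constant: V₃ = V₂; T₃ = T₂·(P₃/P₂) = 238.4 K.

T₃ ≈ -34.7 °C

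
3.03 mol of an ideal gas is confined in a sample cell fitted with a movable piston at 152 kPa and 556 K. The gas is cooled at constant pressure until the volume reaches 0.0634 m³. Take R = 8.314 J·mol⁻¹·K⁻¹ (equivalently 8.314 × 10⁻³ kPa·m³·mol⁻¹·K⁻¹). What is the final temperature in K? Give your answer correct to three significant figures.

T₂ ≈ 383 K

From PV = nRT: V₁ = nRT₁/P₁ = 0.09215 m³.
Isobaric, so V/T is constant: P₂ = P₁; T₂ = T₁·(V₂/V₁) = 382.5 K.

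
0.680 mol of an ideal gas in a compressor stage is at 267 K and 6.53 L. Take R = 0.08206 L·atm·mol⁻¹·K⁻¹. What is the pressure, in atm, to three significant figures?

P ≈ 2.28 atm

PV = nRT ⇒ P = nRT/V = (0.680 × 0.08206 × 267) / 6.53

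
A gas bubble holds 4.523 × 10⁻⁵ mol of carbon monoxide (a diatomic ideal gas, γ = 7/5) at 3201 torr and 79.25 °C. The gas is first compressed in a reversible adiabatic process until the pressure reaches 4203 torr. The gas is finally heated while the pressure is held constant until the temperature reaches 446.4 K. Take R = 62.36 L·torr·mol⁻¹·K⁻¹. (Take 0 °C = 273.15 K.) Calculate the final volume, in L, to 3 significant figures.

V₃ ≈ 0.000300 L

Convert: T₁ = 352.4 K.
From PV = nRT: V₁ = nRT₁/P₁ = 0.0003105 L.
Reversible adiabatic, γ = 7/5: T₂ = T₁·(P₂/P₁)^((γ−1)/γ) = 380.9 K; V₂ = V₁·(P₁/P₂)^(1/γ) = 0.0002556 L.
P constant ⇒ V ∝ T: P₃ = P₂; V₃ = V₂·(T₃/T₂) = 0.0002996 L.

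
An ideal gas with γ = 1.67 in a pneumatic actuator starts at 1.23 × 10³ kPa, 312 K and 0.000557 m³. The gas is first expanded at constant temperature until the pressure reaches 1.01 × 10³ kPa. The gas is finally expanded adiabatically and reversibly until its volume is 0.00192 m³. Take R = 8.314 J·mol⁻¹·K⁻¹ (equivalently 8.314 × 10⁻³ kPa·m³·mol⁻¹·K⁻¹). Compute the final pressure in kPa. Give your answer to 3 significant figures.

P₃ ≈ 178 kPa

T constant ⇒ Boyle's law P V = const: T₂ = T₁; V₂ = V₁·(P₁/P₂) = 0.0006783 m³.
Reversible adiabatic, γ = 1.67: T₃ = T₂·(V₂/V₃)^(γ−1) = 155.4 K; P₃ = P₂·(V₂/V₃)^γ = 177.7 kPa.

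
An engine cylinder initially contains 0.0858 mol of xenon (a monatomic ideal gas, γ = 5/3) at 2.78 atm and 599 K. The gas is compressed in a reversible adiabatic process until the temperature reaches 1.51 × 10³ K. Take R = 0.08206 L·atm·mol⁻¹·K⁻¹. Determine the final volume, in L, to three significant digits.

From PV = nRT: V₁ = nRT₁/P₁ = 1.517 L.
Reversible adiabatic, γ = 5/3: P₂ = P₁·(T₂/T₁)^(γ/(γ−1)) = 28.05 atm; V₂ = V₁·(T₁/T₂)^(1/(γ−1)) = 0.3790 L.

V₂ ≈ 0.379 L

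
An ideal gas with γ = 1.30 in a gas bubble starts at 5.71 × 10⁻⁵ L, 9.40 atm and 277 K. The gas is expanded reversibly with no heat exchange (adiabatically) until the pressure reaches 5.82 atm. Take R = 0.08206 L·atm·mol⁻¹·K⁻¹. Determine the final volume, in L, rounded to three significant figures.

Reversible adiabatic, γ = 1.30: T₂ = T₁·(P₂/P₁)^((γ−1)/γ) = 248.0 K; V₂ = V₁·(P₁/P₂)^(1/γ) = 8.256e-05 L.

V₂ ≈ 8.26e-05 L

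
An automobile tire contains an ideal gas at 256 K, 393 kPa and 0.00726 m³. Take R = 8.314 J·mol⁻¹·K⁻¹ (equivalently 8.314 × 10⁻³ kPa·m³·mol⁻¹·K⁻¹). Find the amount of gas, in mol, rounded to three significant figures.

n ≈ 1.34 mol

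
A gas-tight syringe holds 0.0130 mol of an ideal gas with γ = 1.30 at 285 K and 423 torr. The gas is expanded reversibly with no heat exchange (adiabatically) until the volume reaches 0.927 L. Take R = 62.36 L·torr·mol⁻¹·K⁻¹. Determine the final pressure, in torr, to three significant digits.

From PV = nRT: V₁ = nRT₁/P₁ = 0.5462 L.
Reversible adiabatic, γ = 1.30: T₂ = T₁·(V₁/V₂)^(γ−1) = 243.2 K; P₂ = P₁·(V₁/V₂)^γ = 212.7 torr.

P₂ ≈ 213 torr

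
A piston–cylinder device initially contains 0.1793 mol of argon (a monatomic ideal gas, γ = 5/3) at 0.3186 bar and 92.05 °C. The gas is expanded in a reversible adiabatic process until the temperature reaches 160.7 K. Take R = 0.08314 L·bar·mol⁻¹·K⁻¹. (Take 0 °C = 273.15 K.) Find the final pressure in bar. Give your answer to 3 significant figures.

P₂ ≈ 0.0409 bar

Convert: T₁ = 365.2 K.
From PV = nRT: V₁ = nRT₁/P₁ = 17.09 L.
Reversible adiabatic, γ = 5/3: P₂ = P₁·(T₂/T₁)^(γ/(γ−1)) = 0.04092 bar; V₂ = V₁·(T₁/T₂)^(1/(γ−1)) = 58.54 L.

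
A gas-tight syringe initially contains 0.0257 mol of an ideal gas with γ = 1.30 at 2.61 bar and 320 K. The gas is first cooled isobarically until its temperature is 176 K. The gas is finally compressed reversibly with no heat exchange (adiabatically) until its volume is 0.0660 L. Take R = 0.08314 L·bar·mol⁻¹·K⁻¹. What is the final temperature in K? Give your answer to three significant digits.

From PV = nRT: V₁ = nRT₁/P₁ = 0.2620 L.
Isobaric, so V/T is constant: P₂ = P₁; V₂ = V₁·(T₂/T₁) = 0.1441 L.
Reversible adiabatic, γ = 1.30: T₃ = T₂·(V₂/V₃)^(γ−1) = 222.5 K; P₃ = P₂·(V₂/V₃)^γ = 7.202 bar.

T₃ ≈ 222 K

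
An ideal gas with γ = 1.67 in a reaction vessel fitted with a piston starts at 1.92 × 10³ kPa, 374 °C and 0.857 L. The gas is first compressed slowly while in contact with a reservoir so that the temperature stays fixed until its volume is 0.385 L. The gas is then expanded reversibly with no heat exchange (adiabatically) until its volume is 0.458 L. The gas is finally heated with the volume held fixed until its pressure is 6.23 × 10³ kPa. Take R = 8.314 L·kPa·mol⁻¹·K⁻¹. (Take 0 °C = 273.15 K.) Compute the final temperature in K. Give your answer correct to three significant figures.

Convert: T₁ = 647.1 K.
T constant ⇒ Boyle's law P V = const: T₂ = T₁; P₂ = P₁·(V₁/V₂) = 4274 kPa.
Adiabatic (γ = 1.67), T V^(γ−1) and P V^γ constant: T₃ = T₂·(V₂/V₃)^(γ−1) = 576.1 K; P₃ = P₂·(V₂/V₃)^γ = 3198 kPa.
Isochoric, so P/T is constant: V₄ = V₃; T₄ = T₃·(P₄/P₃) = 1122 K.

T₄ ≈ 1.12e+03 K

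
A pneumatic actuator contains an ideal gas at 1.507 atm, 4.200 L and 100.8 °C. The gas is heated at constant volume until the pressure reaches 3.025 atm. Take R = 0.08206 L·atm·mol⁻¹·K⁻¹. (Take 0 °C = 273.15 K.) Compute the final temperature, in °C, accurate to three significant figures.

T₂ ≈ 477 °C

Convert: T₁ = 373.9 K.
V constant ⇒ P ∝ T: V₂ = V₁; T₂ = T₁·(P₂/P₁) = 750.6 K.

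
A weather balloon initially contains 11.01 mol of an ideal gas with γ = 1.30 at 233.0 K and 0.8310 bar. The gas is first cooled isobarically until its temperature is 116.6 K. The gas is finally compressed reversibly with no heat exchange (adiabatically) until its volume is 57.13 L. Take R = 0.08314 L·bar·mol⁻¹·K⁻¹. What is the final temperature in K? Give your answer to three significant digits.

T₃ ≈ 149 K

From PV = nRT: V₁ = nRT₁/P₁ = 256.7 L.
P constant ⇒ V ∝ T: P₂ = P₁; V₂ = V₁·(T₂/T₁) = 128.4 L.
Reversible adiabatic, γ = 1.30: T₃ = T₂·(V₂/V₃)^(γ−1) = 148.7 K; P₃ = P₂·(V₂/V₃)^γ = 2.382 bar.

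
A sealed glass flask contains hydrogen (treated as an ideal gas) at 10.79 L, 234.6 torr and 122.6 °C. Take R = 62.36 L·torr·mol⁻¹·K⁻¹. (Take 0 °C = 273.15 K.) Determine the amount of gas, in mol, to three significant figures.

Convert: T = 395.75 K.
PV = nRT ⇒ n = PV/(RT) = (234.6 × 10.79) / (62.36 × 395.75)

n ≈ 0.103 mol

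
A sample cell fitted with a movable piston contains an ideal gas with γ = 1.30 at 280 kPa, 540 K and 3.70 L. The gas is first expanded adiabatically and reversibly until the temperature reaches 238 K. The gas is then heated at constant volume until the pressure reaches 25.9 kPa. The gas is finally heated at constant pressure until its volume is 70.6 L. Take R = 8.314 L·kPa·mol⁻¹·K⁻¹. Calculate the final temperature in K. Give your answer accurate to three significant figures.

Adiabatic (γ = 1.30), T V^(γ−1) and P V^γ constant: P₂ = P₁·(T₂/T₁)^(γ/(γ−1)) = 8.041 kPa; V₂ = V₁·(T₁/T₂)^(1/(γ−1)) = 56.79 L.
V constant ⇒ P ∝ T: V₃ = V₂; T₃ = T₂·(P₃/P₂) = 766.6 K.
Isobaric, so V/T is constant: P₄ = P₃; T₄ = T₃·(V₄/V₃) = 953.1 K.

T₄ ≈ 953 K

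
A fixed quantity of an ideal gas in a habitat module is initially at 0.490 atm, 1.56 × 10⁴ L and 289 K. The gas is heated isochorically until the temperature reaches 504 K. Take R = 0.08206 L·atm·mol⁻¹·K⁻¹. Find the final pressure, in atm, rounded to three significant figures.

Isochoric, so P/T is constant: V₂ = V₁; P₂ = P₁·(T₂/T₁) = 0.8545 atm.

P₂ ≈ 0.855 atm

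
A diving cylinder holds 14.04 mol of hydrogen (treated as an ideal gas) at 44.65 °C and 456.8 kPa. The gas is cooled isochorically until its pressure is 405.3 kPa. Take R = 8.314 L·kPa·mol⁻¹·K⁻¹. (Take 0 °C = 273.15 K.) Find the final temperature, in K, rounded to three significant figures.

Convert: T₁ = 317.8 K.
From PV = nRT: V₁ = nRT₁/P₁ = 81.21 L.
Isochoric, so P/T is constant: V₂ = V₁; T₂ = T₁·(P₂/P₁) = 282.0 K.

T₂ ≈ 282 K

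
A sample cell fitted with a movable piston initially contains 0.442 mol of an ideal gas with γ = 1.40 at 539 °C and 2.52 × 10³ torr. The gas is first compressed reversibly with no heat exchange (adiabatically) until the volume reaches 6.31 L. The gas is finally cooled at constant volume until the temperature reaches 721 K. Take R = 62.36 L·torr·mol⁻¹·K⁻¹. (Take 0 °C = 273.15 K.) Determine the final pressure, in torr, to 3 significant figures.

Convert: T₁ = 812.1 K.
From PV = nRT: V₁ = nRT₁/P₁ = 8.883 L.
Reversible adiabatic, γ = 1.40: T₂ = T₁·(V₁/V₂)^(γ−1) = 931.2 K; P₂ = P₁·(V₁/V₂)^γ = 4068 torr.
V constant ⇒ P ∝ T: V₃ = V₂; P₃ = P₂·(T₃/T₂) = 3149 torr.

P₃ ≈ 3.15e+03 torr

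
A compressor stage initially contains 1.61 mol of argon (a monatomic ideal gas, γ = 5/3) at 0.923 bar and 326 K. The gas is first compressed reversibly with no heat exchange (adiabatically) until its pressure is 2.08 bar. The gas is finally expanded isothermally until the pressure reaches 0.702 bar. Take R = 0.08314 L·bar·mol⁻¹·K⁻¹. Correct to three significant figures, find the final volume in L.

V₃ ≈ 86.0 L

From PV = nRT: V₁ = nRT₁/P₁ = 47.28 L.
Adiabatic (γ = 5/3), T V^(γ−1) and P V^γ constant: T₂ = T₁·(P₂/P₁)^((γ−1)/γ) = 451.2 K; V₂ = V₁·(P₁/P₂)^(1/γ) = 29.04 L.
T constant ⇒ Boyle's law P V = const: T₃ = T₂; V₃ = V₂·(P₂/P₃) = 86.03 L.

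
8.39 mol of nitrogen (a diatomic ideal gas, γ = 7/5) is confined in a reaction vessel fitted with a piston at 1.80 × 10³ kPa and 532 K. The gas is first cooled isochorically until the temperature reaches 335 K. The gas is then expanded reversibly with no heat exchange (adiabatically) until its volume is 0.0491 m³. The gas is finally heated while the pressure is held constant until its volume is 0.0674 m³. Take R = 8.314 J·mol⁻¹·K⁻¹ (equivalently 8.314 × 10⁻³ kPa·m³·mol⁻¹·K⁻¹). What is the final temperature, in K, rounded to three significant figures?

T₄ ≈ 325 K

From PV = nRT: V₁ = nRT₁/P₁ = 0.02062 m³.
V constant ⇒ P ∝ T: V₂ = V₁; P₂ = P₁·(T₂/T₁) = 1133 kPa.
Adiabatic (γ = 7/5), T V^(γ−1) and P V^γ constant: T₃ = T₂·(V₂/V₃)^(γ−1) = 236.8 K; P₃ = P₂·(V₂/V₃)^γ = 336.3 kPa.
Isobaric, so V/T is constant: P₄ = P₃; T₄ = T₃·(V₄/V₃) = 325.0 K.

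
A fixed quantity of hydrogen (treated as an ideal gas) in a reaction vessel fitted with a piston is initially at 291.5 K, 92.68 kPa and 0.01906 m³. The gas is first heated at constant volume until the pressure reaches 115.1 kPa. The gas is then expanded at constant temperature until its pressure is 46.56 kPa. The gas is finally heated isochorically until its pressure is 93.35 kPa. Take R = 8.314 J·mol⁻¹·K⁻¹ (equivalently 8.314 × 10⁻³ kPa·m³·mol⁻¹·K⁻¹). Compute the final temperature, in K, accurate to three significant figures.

Isochoric, so P/T is constant: V₂ = V₁; T₂ = T₁·(P₂/P₁) = 362.0 K.
T constant ⇒ Boyle's law P V = const: T₃ = T₂; V₃ = V₂·(P₂/P₃) = 0.04712 m³.
V constant ⇒ P ∝ T: V₄ = V₃; T₄ = T₃·(P₄/P₃) = 725.8 K.

T₄ ≈ 726 K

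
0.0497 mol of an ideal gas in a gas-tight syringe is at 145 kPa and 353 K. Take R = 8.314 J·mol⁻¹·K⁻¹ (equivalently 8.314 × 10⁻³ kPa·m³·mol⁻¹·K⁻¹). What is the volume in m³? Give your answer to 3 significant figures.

V ≈ 0.00101 m³

PV = nRT ⇒ V = nRT/P = (0.0497 × 8.314 × 10⁻³ × 353) / 145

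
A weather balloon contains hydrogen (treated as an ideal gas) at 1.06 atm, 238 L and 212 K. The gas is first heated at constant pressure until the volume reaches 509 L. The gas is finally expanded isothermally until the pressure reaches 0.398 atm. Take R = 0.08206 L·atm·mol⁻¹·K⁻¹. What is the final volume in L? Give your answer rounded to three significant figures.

Isobaric, so V/T is constant: P₂ = P₁; T₂ = T₁·(V₂/V₁) = 453.4 K.
T constant ⇒ Boyle's law P V = const: T₃ = T₂; V₃ = V₂·(P₂/P₃) = 1356 L.

V₃ ≈ 1.36e+03 L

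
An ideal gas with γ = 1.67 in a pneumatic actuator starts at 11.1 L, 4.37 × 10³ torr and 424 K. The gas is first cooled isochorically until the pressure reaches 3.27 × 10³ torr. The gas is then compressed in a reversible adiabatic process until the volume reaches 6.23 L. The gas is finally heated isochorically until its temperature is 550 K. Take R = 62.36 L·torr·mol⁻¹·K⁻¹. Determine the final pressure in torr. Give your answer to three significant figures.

V constant ⇒ P ∝ T: V₂ = V₁; T₂ = T₁·(P₂/P₁) = 317.3 K.
Adiabatic (γ = 1.67), T V^(γ−1) and P V^γ constant: T₃ = T₂·(V₂/V₃)^(γ−1) = 467.2 K; P₃ = P₂·(V₂/V₃)^γ = 8579 torr.
V constant ⇒ P ∝ T: V₄ = V₃; P₄ = P₃·(T₄/T₃) = 1.010e+04 torr.

P₄ ≈ 1.01e+04 torr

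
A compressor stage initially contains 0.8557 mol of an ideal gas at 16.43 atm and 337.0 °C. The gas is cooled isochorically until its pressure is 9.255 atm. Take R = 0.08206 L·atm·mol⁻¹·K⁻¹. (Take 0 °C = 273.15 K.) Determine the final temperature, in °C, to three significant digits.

T₂ ≈ 70.5 °C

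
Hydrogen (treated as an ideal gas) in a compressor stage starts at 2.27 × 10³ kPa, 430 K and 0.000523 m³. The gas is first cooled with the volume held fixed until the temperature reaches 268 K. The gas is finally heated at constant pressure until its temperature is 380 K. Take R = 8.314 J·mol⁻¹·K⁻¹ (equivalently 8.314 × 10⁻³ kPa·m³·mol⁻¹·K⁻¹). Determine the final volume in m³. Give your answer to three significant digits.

Isochoric, so P/T is constant: V₂ = V₁; P₂ = P₁·(T₂/T₁) = 1415 kPa.
P constant ⇒ V ∝ T: P₃ = P₂; V₃ = V₂·(T₃/T₂) = 0.0007416 m³.

V₃ ≈ 0.000742 m³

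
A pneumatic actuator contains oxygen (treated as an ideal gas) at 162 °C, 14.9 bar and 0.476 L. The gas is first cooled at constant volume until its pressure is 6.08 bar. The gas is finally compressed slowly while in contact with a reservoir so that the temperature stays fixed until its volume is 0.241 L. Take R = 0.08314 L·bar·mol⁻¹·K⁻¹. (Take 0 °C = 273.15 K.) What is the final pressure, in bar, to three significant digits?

Convert: T₁ = 435.1 K.
Isochoric, so P/T is constant: V₂ = V₁; T₂ = T₁·(P₂/P₁) = 177.6 K.
T constant ⇒ Boyle's law P V = const: T₃ = T₂; P₃ = P₂·(V₂/V₃) = 12.01 bar.

P₃ ≈ 12.0 bar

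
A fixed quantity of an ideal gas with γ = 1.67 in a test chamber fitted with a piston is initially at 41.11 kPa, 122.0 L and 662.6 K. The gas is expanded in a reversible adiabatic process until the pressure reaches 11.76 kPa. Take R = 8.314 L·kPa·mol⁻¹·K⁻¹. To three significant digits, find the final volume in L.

Reversible adiabatic, γ = 1.67: T₂ = T₁·(P₂/P₁)^((γ−1)/γ) = 401.0 K; V₂ = V₁·(P₁/P₂)^(1/γ) = 258.1 L.

V₂ ≈ 258 L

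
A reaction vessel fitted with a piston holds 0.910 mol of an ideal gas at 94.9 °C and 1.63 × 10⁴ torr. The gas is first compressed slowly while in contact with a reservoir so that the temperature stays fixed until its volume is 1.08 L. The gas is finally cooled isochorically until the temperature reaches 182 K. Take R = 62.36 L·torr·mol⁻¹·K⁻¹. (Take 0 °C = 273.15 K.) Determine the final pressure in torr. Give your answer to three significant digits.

P₃ ≈ 9.56e+03 torr

Convert: T₁ = 368.0 K.
From PV = nRT: V₁ = nRT₁/P₁ = 1.281 L.
T constant ⇒ Boyle's law P V = const: T₂ = T₁; P₂ = P₁·(V₁/V₂) = 1.934e+04 torr.
V constant ⇒ P ∝ T: V₃ = V₂; P₃ = P₂·(T₃/T₂) = 9563 torr.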